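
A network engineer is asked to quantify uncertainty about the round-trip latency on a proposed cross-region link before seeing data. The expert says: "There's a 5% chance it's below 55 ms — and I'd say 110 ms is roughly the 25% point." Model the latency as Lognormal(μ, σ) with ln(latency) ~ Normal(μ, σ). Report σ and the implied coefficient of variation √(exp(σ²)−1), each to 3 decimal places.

σ ≈ 0.714, CV ≈ 0.816

If T ~ Lognormal(μ,σ) then ln T ~ Normal(μ,σ), so the p-quantile of ln T is μ + z_p·σ.
ln(55) = 4.007 and ln(110) = 4.7; z_{0.05} = -1.645, z_{0.25} = -0.6745.
σ = (4.7 − 4.007)/(-0.6745 − (-1.645)) = 0.714.
μ = 4.007 − (-1.645)·0.714 = 5.182.
CV = √(exp(σ²)−1) = √(exp(0.5102)−1) = 0.816.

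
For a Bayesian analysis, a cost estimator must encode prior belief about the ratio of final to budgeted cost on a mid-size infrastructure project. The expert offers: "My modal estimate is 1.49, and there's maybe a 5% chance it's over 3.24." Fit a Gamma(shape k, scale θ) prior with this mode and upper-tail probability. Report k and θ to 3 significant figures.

k ≈ 5.56, θ ≈ 0.326

Gamma(k,θ) with k>1 has mode (k−1)θ, so θ = 1.49/(k−1).
Need P(X < 3.24) = 0.95 with θ tied to k this way. Start at k = 2, θ = 1.49: P(X<3.24) ≈ 0.639.
Too low — raise k to concentrate. Iterating converges to k ≈ 5.56.
Then θ = 1.49/(5.56−1) ≈ 0.326.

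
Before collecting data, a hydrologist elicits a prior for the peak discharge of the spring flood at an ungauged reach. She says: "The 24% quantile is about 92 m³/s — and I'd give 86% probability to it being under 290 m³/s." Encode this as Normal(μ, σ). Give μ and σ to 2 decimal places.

μ = 170.28, σ = 110.82

For Normal(μ,σ), the p-quantile is μ + z_p·σ. Here z_{0.24} = -0.7063, z_{0.86} = 1.08.
So 92 = μ − 0.7063σ and 290 = μ + 1.08σ.
Subtracting: σ = (290 − 92)/(1.08 − (-0.7063)) = 110.82.
Then μ = 92 − (-0.7063)·110.82 = 170.28.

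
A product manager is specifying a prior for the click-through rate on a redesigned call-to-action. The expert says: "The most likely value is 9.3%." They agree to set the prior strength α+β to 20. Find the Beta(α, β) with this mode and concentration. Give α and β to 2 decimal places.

For α,β > 1 the Beta mode is (α−1)/(α+β−2). With α+β = 20, the mode is (α−1)/18.
Set (α−1)/18 = 0.093 → α = 1 + 0.093·18 = 2.67.
β = 20 − α = 17.33.

α = 2.67, β = 17.33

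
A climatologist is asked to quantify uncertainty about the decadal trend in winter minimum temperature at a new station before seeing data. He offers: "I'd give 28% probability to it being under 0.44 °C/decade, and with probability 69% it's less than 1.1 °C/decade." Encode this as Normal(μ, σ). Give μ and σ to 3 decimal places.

μ = 0.797, σ = 0.612

The p-quantile of Normal(μ,σ) is μ + z_p·σ, with z_{0.28} = -0.5828 and z_{0.69} = 0.4959.
Eliminate σ: μ = (z₂·x₁ − z₁·x₂)/(z₂ − z₁) = (0.4959·0.44 − (-0.5828)·1.1)/1.079 = 0.797.
Then σ = (x₂ − x₁)/(z₂ − z₁) = (1.1 − 0.44)/1.079 = 0.612.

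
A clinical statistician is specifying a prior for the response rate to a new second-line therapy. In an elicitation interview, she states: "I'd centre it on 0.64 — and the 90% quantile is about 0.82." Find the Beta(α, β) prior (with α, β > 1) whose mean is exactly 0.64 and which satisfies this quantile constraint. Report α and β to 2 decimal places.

With mean 0.64 fixed, write α = 0.64s, β = 0.36s where s = α+β.
Need P(θ < 0.82) = 0.9 under Beta(0.64s, 0.36s). Normal approximation: (q−m)/√(m(1−m)/s) ≈ z_{0.9} = 1.28, so s ≈ 0.64·0.36·(1.28)²/(0.82−0.64)² = 11.7.
At s = 11.7: P(θ<0.82) ≈ 0.914. Adjusting to match 0.9 gives s ≈ 10.40.
So α = 0.64·10.40 ≈ 6.66, β = 0.36·10.40 ≈ 3.74.

α ≈ 6.66, β ≈ 3.74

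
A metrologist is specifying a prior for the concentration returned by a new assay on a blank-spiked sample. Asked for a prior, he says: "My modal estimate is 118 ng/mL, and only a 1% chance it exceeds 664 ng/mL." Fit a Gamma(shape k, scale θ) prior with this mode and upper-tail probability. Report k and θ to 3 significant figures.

k ≈ 2.27, θ ≈ 93.2

Gamma(k,θ) with k>1 has mode (k−1)θ, so θ = 118/(k−1).
Need P(X < 664) = 0.99 with θ tied to k this way. Start at k = 2, θ = 118: P(X<664) ≈ 0.976.
Too low — raise k to concentrate. Iterating converges to k ≈ 2.27.
Then θ = 118/(2.27−1) ≈ 93.2.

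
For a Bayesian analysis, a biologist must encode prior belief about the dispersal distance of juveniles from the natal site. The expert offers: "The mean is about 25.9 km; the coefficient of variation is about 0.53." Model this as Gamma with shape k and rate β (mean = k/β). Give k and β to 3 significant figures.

For Gamma(k, rate β): mean = k/β, variance = k/β², so CV = 1/√k.
CV = 0.53, hence k = 1/CV² = 3.56.
Then β = k/mean = 3.56/25.9 = 0.137.

k ≈ 3.56, β ≈ 0.137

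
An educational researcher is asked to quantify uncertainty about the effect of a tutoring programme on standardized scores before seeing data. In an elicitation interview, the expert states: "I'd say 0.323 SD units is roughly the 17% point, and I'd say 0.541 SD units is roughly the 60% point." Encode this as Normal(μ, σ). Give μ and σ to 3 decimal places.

μ = 0.495, σ = 0.181

For Normal(μ,σ), the p-quantile is μ + z_p·σ. Here z_{0.17} = -0.9542, z_{0.6} = 0.2533.
So 0.323 = μ − 0.9542σ and 0.541 = μ + 0.2533σ.
Subtracting: σ = (0.541 − 0.323)/(0.2533 − (-0.9542)) = 0.181.
Then μ = 0.323 − (-0.9542)·0.181 = 0.495.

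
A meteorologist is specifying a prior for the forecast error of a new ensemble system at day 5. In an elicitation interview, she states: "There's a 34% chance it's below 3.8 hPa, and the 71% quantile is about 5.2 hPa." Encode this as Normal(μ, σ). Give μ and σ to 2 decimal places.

μ = 4.40, σ = 1.45

For Normal(μ,σ), the p-quantile is μ + z_p·σ. Here z_{0.34} = -0.4125, z_{0.71} = 0.5534.
So 3.8 = μ − 0.4125σ and 5.2 = μ + 0.5534σ.
Subtracting: σ = (5.2 − 3.8)/(0.5534 − (-0.4125)) = 1.45.
Then μ = 3.8 − (-0.4125)·1.45 = 4.40.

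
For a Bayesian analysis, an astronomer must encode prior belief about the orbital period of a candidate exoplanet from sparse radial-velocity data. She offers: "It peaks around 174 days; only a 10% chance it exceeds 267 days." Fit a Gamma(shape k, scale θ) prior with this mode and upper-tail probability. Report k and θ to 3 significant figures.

Gamma(k,θ) with k>1 has mode (k−1)θ, so θ = 174/(k−1).
Need P(X < 267) = 0.9 with θ tied to k this way. Start at k = 2, θ = 174: P(X<267) ≈ 0.454.
Too low — raise k to concentrate. Iterating converges to k ≈ 11.2.
Then θ = 174/(11.2−1) ≈ 17.1.

k ≈ 11.2, θ ≈ 17.1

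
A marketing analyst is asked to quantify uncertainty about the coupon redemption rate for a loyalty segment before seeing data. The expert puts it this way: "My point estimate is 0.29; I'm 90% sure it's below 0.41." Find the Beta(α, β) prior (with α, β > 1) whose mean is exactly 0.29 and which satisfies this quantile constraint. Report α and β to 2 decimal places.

α ≈ 7.10, β ≈ 17.38

With mean 0.29 fixed, write α = 0.29s, β = 0.71s where s = α+β.
Need P(θ < 0.41) = 0.9 under Beta(0.29s, 0.71s). Normal approximation: (q−m)/√(m(1−m)/s) ≈ z_{0.9} = 1.28, so s ≈ 0.29·0.71·(1.28)²/(0.41−0.29)² = 23.5.
At s = 23.5: P(θ<0.41) ≈ 0.896. Adjusting to match 0.9 gives s ≈ 24.48.
So α = 0.29·24.48 ≈ 7.10, β = 0.71·24.48 ≈ 17.38.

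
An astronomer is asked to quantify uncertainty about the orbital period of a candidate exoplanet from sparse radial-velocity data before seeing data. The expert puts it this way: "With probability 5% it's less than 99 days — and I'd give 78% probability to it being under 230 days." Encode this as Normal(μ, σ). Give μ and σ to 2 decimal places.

μ = 188.15, σ = 54.20

The p-quantile of Normal(μ,σ) is μ + z_p·σ, with z_{0.05} = -1.645 and z_{0.78} = 0.7722.
Eliminate σ: μ = (z₂·x₁ − z₁·x₂)/(z₂ − z₁) = (0.7722·99 − (-1.645)·230)/2.417 = 188.15.
Then σ = (x₂ − x₁)/(z₂ − z₁) = (230 − 99)/2.417 = 54.20.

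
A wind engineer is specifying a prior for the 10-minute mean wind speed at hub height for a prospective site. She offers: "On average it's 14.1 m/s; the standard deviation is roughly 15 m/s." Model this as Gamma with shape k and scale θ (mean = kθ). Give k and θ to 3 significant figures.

For Gamma(k, scale θ): mean = kθ, variance = kθ², so CV = 1/√k.
CV = SD/mean = 15/14.1 = 1.064, hence k = 1/CV² = 0.884.
Then θ = mean/k = 14.1/0.884 = 16.

k ≈ 0.884, θ ≈ 16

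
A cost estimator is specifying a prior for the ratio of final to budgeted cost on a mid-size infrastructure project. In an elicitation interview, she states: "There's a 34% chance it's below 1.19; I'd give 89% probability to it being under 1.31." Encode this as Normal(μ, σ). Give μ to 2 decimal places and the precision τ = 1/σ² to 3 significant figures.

μ = 1.22, τ = 187

The p-quantile of Normal(μ,σ) is μ + z_p·σ, with z_{0.34} = -0.4125 and z_{0.89} = 1.227.
Eliminate σ: μ = (z₂·x₁ − z₁·x₂)/(z₂ − z₁) = (1.227·1.19 − (-0.4125)·1.31)/1.639 = 1.22.
Then σ = (x₂ − x₁)/(z₂ − z₁) = (1.31 − 1.19)/1.639 = 0.07.
Precision τ = 1/σ² = 1/0.07322² = 187.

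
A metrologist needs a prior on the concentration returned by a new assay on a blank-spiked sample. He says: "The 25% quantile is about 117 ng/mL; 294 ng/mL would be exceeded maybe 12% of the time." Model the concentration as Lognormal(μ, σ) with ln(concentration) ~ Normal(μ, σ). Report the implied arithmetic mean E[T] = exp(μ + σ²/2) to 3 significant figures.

E[T] ≈ 185 ng/mL

If T ~ Lognormal(μ,σ) then ln T ~ Normal(μ,σ), so the p-quantile of ln T is μ + z_p·σ.
ln(117) = 4.762 and ln(294) = 5.684; z_{0.25} = -0.6745, z_{0.88} = 1.175.
σ = (5.684 − 4.762)/(1.175 − (-0.6745)) = 0.498.
μ = 4.762 − (-0.6745)·0.498 = 5.098.
E[T] = exp(μ + σ²/2) = exp(5.098 + 0.1241) = 185 ng/mL.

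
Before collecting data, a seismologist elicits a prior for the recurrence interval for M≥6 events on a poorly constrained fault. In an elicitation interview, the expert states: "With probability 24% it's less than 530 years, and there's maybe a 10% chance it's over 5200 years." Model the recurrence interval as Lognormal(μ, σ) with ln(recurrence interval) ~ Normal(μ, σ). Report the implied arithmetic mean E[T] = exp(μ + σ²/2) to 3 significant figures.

If T ~ Lognormal(μ,σ) then ln T ~ Normal(μ,σ), so the p-quantile of ln T is μ + z_p·σ.
ln(530) = 6.273 and ln(5200) = 8.556; z_{0.24} = -0.7063, z_{0.9} = 1.282.
σ = (8.556 − 6.273)/(1.282 − (-0.7063)) = 1.149.
μ = 6.273 − (-0.7063)·1.149 = 7.084.
E[T] = exp(μ + σ²/2) = exp(7.084 + 0.6598) = 2310 years.

E[T] ≈ 2310 years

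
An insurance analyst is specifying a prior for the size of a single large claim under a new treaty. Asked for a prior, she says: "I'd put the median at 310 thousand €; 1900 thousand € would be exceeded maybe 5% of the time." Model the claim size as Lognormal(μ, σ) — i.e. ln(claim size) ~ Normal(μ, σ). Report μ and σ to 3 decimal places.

If T ~ Lognormal(μ,σ) then ln T ~ Normal(μ,σ), so the p-quantile of ln T is μ + z_p·σ.
ln(310) = 5.737 and ln(1900) = 7.55; z_{0.5} = 0, z_{0.95} = 1.645.
σ = (7.55 − 5.737)/(1.645 − (0)) = 1.102.
μ = 5.737 − (0)·1.102 = 5.737.

μ ≈ 5.737, σ ≈ 1.102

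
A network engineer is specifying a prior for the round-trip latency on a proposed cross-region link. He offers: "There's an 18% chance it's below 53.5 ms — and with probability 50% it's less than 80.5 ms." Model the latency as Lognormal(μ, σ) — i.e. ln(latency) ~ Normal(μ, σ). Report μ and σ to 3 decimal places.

μ ≈ 4.388, σ ≈ 0.446

If T ~ Lognormal(μ,σ) then ln T ~ Normal(μ,σ), so the p-quantile of ln T is μ + z_p·σ.
ln(53.5) = 3.98 and ln(80.5) = 4.388; z_{0.18} = -0.9154, z_{0.5} = 0.
σ = (4.388 − 3.98)/(0 − (-0.9154)) = 0.446.
μ = 3.98 − (-0.9154)·0.446 = 4.388.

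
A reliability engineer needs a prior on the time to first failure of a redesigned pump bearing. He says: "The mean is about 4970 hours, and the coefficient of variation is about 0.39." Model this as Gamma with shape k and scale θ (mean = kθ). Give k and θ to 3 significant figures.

For Gamma(k, scale θ): mean = kθ, variance = kθ², so CV = 1/√k.
CV = 0.39, hence k = 1/CV² = 6.57.
Then θ = mean/k = 4970/6.57 = 756.

k ≈ 6.57, θ ≈ 756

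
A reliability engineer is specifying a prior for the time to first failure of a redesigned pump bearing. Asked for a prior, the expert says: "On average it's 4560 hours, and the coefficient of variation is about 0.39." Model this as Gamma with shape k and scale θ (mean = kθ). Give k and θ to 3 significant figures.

For Gamma(k, scale θ): mean = kθ, variance = kθ², so CV = 1/√k.
CV = 0.39, hence k = 1/CV² = 6.57.
Then θ = mean/k = 4560/6.57 = 694.

k ≈ 6.57, θ ≈ 694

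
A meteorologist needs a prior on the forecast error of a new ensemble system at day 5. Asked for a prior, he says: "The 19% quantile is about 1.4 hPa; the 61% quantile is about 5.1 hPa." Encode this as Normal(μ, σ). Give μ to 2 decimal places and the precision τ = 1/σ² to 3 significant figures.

μ = 4.21, τ = 0.0978

The p-quantile of Normal(μ,σ) is μ + z_p·σ, with z_{0.19} = -0.8779 and z_{0.61} = 0.2793.
Eliminate σ: μ = (z₂·x₁ − z₁·x₂)/(z₂ − z₁) = (0.2793·1.4 − (-0.8779)·5.1)/1.157 = 4.21.
Then σ = (x₂ − x₁)/(z₂ − z₁) = (5.1 − 1.4)/1.157 = 3.20.
Precision τ = 1/σ² = 1/3.197² = 0.0978.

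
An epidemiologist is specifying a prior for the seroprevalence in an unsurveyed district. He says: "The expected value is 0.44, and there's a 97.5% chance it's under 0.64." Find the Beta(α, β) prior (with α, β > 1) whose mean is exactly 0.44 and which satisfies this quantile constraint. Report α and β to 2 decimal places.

α ≈ 10.28, β ≈ 13.08

With mean 0.44 fixed, write α = 0.44s, β = 0.56s where s = α+β.
Need P(θ < 0.64) = 0.975 under Beta(0.44s, 0.56s). Normal approximation: (q−m)/√(m(1−m)/s) ≈ z_{0.975} = 1.96, so s ≈ 0.44·0.56·(1.96)²/(0.64−0.44)² = 23.7.
At s = 23.7: P(θ<0.64) ≈ 0.976. Adjusting to match 0.975 gives s ≈ 23.36.
So α = 0.44·23.36 ≈ 10.28, β = 0.56·23.36 ≈ 13.08.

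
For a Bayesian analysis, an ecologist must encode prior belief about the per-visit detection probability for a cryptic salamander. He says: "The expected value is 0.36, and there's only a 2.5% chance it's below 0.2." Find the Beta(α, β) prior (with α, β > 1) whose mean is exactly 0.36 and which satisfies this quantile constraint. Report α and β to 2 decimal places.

With mean 0.36 fixed, write α = 0.36s, β = 0.64s where s = α+β.
Need P(θ < 0.2) = 0.025 under Beta(0.36s, 0.64s). Normal approximation: (q−m)/√(m(1−m)/s) ≈ z_{0.025} = -1.96, so s ≈ 0.36·0.64·(-1.96)²/(0.2−0.36)² = 34.6.
At s = 34.6: P(θ<0.2) ≈ 0.017. Adjusting to match 0.025 gives s ≈ 29.46.
So α = 0.36·29.46 ≈ 10.60, β = 0.64·29.46 ≈ 18.85.

α ≈ 10.60, β ≈ 18.85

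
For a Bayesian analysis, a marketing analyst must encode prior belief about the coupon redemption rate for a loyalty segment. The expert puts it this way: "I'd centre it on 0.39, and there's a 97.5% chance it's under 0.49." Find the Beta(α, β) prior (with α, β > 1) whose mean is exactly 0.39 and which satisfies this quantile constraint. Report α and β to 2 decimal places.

α ≈ 36.70, β ≈ 57.40

With mean 0.39 fixed, write α = 0.39s, β = 0.61s where s = α+β.
Need P(θ < 0.49) = 0.975 under Beta(0.39s, 0.61s). Normal approximation: (q−m)/√(m(1−m)/s) ≈ z_{0.975} = 1.96, so s ≈ 0.39·0.61·(1.96)²/(0.49−0.39)² = 91.4.
At s = 91.4: P(θ<0.49) ≈ 0.973. Adjusting to match 0.975 gives s ≈ 94.10.
So α = 0.39·94.10 ≈ 36.70, β = 0.61·94.10 ≈ 57.40.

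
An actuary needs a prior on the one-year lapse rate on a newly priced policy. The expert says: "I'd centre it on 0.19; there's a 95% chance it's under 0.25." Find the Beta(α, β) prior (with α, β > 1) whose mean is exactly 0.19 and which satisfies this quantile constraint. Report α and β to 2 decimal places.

α ≈ 23.91, β ≈ 101.94

With mean 0.19 fixed, write α = 0.19s, β = 0.81s where s = α+β.
Need P(θ < 0.25) = 0.95 under Beta(0.19s, 0.81s). Normal approximation: (q−m)/√(m(1−m)/s) ≈ z_{0.95} = 1.64, so s ≈ 0.19·0.81·(1.64)²/(0.25−0.19)² = 115.7.
At s = 115.7: P(θ<0.25) ≈ 0.943. Adjusting to match 0.95 gives s ≈ 125.85.
So α = 0.19·125.85 ≈ 23.91, β = 0.81·125.85 ≈ 101.94.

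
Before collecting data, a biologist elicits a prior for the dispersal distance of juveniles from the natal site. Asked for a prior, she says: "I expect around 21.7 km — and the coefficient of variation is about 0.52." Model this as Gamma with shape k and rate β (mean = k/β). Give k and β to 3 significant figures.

k ≈ 3.7, β ≈ 0.17

For Gamma(k, rate β): mean = k/β, variance = k/β², so CV = 1/√k.
CV = 0.52, hence k = 1/CV² = 3.7.
Then β = k/mean = 3.7/21.7 = 0.17.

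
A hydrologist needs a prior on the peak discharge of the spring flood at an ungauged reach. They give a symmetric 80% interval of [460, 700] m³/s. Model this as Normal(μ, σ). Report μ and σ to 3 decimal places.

μ = 580.000, σ = 93.636

A symmetric 80% interval runs μ ± z·σ with z = 1.282.
Half-width = 120, so σ = 120/1.282 = 93.636.
μ is the interval midpoint, 580.000.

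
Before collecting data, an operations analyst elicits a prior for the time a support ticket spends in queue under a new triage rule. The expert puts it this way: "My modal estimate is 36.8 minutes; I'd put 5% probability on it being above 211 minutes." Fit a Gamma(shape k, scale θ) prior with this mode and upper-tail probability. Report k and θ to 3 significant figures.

k ≈ 1.76, θ ≈ 48.6

Gamma(k,θ) with k>1 has mode (k−1)θ, so θ = 36.8/(k−1).
Need P(X < 211) = 0.95 with θ tied to k this way. Start at k = 2, θ = 36.8: P(X<211) ≈ 0.978.
Too high — lower k to spread out. Iterating converges to k ≈ 1.76.
Then θ = 36.8/(1.76−1) ≈ 48.6.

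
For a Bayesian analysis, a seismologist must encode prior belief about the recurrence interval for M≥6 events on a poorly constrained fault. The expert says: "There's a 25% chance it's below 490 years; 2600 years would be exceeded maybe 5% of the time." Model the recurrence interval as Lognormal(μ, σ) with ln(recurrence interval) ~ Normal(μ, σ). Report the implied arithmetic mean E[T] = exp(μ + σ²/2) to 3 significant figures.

If T ~ Lognormal(μ,σ) then ln T ~ Normal(μ,σ), so the p-quantile of ln T is μ + z_p·σ.
ln(490) = 6.194 and ln(2600) = 7.863; z_{0.25} = -0.6745, z_{0.95} = 1.645.
σ = (7.863 − 6.194)/(1.645 − (-0.6745)) = 0.720.
μ = 6.194 − (-0.6745)·0.720 = 6.680.
E[T] = exp(μ + σ²/2) = exp(6.680 + 0.2589) = 1030 years.

E[T] ≈ 1030 years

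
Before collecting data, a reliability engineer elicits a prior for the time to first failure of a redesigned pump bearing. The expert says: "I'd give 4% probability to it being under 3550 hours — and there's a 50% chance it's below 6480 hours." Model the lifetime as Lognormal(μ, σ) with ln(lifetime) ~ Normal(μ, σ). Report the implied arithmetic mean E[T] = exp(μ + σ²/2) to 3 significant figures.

E[T] ≈ 6870 hours

If T ~ Lognormal(μ,σ) then ln T ~ Normal(μ,σ), so the p-quantile of ln T is μ + z_p·σ.
ln(3550) = 8.175 and ln(6480) = 8.776; z_{0.04} = -1.751, z_{0.5} = 0.
σ = (8.776 − 8.175)/(0 − (-1.751)) = 0.344.
μ = 8.175 − (-1.751)·0.344 = 8.776.
E[T] = exp(μ + σ²/2) = exp(8.776 + 0.0591) = 6870 hours.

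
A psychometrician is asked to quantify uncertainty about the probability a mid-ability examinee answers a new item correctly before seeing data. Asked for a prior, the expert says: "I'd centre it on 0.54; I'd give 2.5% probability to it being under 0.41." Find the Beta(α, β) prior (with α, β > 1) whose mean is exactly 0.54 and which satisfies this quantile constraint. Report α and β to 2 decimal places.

α ≈ 30.35, β ≈ 25.85

With mean 0.54 fixed, write α = 0.54s, β = 0.46s where s = α+β.
Need P(θ < 0.41) = 0.025 under Beta(0.54s, 0.46s). Normal approximation: (q−m)/√(m(1−m)/s) ≈ z_{0.025} = -1.96, so s ≈ 0.54·0.46·(-1.96)²/(0.41−0.54)² = 56.5.
At s = 56.5: P(θ<0.41) ≈ 0.025. Adjusting to match 0.025 gives s ≈ 56.20.
So α = 0.54·56.20 ≈ 30.35, β = 0.46·56.20 ≈ 25.85.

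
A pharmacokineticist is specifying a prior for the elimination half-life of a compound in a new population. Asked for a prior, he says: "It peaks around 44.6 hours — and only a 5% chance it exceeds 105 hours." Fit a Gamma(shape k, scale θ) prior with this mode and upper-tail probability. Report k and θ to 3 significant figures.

k ≈ 4.73, θ ≈ 12

Gamma(k,θ) with k>1 has mode (k−1)θ, so θ = 44.6/(k−1).
Need P(X < 105) = 0.95 with θ tied to k this way. Start at k = 2, θ = 44.6: P(X<105) ≈ 0.681.
Too low — raise k to concentrate. Iterating converges to k ≈ 4.73.
Then θ = 44.6/(4.73−1) ≈ 12.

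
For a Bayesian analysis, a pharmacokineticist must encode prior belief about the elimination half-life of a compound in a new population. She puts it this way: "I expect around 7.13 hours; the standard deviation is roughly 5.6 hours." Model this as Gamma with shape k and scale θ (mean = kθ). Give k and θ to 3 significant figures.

For Gamma(k, scale θ): mean = kθ, variance = kθ², so CV = 1/√k.
CV = SD/mean = 5.6/7.13 = 0.7854, hence k = 1/CV² = 1.62.
Then θ = mean/k = 7.13/1.62 = 4.4.

k ≈ 1.62, θ ≈ 4.4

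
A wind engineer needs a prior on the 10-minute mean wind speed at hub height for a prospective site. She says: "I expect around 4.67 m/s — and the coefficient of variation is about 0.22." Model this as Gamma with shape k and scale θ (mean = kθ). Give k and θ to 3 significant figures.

For Gamma(k, scale θ): mean = kθ, variance = kθ², so CV = 1/√k.
CV = 0.22, hence k = 1/CV² = 20.7.
Then θ = mean/k = 4.67/20.7 = 0.226.

k ≈ 20.7, θ ≈ 0.226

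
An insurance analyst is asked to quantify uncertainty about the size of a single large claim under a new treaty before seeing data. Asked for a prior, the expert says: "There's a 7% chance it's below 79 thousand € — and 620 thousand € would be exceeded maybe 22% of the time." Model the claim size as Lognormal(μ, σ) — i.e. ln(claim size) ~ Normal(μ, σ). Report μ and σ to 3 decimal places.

If T ~ Lognormal(μ,σ) then ln T ~ Normal(μ,σ), so the p-quantile of ln T is μ + z_p·σ.
ln(79) = 4.369 and ln(620) = 6.43; z_{0.07} = -1.476, z_{0.78} = 0.7722.
σ = (6.43 − 4.369)/(0.7722 − (-1.476)) = 0.916.
μ = 4.369 − (-1.476)·0.916 = 5.722.

μ ≈ 5.722, σ ≈ 0.916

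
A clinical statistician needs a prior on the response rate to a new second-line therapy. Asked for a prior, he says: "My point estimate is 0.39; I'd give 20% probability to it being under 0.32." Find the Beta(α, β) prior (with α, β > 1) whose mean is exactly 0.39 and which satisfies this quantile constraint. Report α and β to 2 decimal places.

α ≈ 13.67, β ≈ 21.38

With mean 0.39 fixed, write α = 0.39s, β = 0.61s where s = α+β.
Need P(θ < 0.32) = 0.2 under Beta(0.39s, 0.61s). Normal approximation: (q−m)/√(m(1−m)/s) ≈ z_{0.2} = -0.842, so s ≈ 0.39·0.61·(-0.842)²/(0.32−0.39)² = 34.4.
At s = 34.4: P(θ<0.32) ≈ 0.202. Adjusting to match 0.2 gives s ≈ 35.04.
So α = 0.39·35.04 ≈ 13.67, β = 0.61·35.04 ≈ 21.38.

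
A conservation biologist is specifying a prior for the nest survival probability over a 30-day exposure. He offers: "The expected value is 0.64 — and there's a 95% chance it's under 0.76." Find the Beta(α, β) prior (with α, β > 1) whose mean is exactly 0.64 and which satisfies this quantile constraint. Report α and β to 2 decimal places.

α ≈ 25.30, β ≈ 14.23

With mean 0.64 fixed, write α = 0.64s, β = 0.36s where s = α+β.
Need P(θ < 0.76) = 0.95 under Beta(0.64s, 0.36s). Normal approximation: (q−m)/√(m(1−m)/s) ≈ z_{0.95} = 1.64, so s ≈ 0.64·0.36·(1.64)²/(0.76−0.64)² = 43.3.
At s = 43.3: P(θ<0.76) ≈ 0.958. Adjusting to match 0.95 gives s ≈ 39.53.
So α = 0.64·39.53 ≈ 25.30, β = 0.36·39.53 ≈ 14.23.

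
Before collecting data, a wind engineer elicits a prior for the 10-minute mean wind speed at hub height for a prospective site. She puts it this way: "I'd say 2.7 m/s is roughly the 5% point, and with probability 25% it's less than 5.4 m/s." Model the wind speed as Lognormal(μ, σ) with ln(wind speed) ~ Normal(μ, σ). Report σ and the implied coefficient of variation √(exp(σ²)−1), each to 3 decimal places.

If T ~ Lognormal(μ,σ) then ln T ~ Normal(μ,σ), so the p-quantile of ln T is μ + z_p·σ.
ln(2.7) = 0.9933 and ln(5.4) = 1.686; z_{0.05} = -1.645, z_{0.25} = -0.6745.
σ = (1.686 − 0.9933)/(-0.6745 − (-1.645)) = 0.714.
μ = 0.9933 − (-1.645)·0.714 = 2.168.
CV = √(exp(σ²)−1) = √(exp(0.5102)−1) = 0.816.

σ ≈ 0.714, CV ≈ 0.816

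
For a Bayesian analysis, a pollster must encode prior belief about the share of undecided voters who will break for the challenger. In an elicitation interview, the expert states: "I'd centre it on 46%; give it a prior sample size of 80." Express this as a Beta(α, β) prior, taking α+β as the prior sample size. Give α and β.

Under the effective-sample-size interpretation, Beta(α, β) has prior mean α/(α+β) and prior sample size α+β.
So α+β = 80 and α/(α+β) = 0.46, giving α = 0.46·80 = 36.8 and β = 80 − 36.8 = 43.2.

α = 36.8, β = 43.2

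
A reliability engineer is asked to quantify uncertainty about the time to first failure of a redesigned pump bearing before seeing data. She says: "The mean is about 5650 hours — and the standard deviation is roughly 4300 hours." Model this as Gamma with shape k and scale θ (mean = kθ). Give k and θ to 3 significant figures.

k ≈ 1.73, θ ≈ 3270

For Gamma(k, scale θ): mean = kθ, variance = kθ², so CV = 1/√k.
CV = SD/mean = 4300/5650 = 0.7611, hence k = 1/CV² = 1.73.
Then θ = mean/k = 5650/1.73 = 3270.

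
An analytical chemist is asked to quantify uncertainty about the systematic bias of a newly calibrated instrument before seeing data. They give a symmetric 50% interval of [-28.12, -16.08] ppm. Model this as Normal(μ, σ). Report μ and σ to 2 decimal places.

A symmetric 50% interval runs μ ± z·σ with z = 0.6745.
Half-width = 6.02, so σ = 6.02/0.6745 = 8.93.
μ is the interval midpoint, -22.10.

μ = -22.10, σ = 8.93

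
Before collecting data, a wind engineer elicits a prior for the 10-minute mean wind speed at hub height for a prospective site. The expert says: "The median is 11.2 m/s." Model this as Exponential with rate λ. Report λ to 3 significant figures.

λ ≈ 0.0619

Exponential median = ln 2 / λ, so λ = ln 2 / 11.2 = 0.0619.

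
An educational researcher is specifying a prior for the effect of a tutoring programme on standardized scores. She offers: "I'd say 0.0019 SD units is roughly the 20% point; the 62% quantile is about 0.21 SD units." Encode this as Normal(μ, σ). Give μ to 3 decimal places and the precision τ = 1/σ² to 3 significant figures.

The p-quantile of Normal(μ,σ) is μ + z_p·σ, with z_{0.2} = -0.8416 and z_{0.62} = 0.3055.
Eliminate σ: μ = (z₂·x₁ − z₁·x₂)/(z₂ − z₁) = (0.3055·0.0019 − (-0.8416)·0.21)/1.147 = 0.155.
Then σ = (x₂ − x₁)/(z₂ − z₁) = (0.21 − 0.0019)/1.147 = 0.181.
Precision τ = 1/σ² = 1/0.1814² = 30.4.

μ = 0.155, τ = 30.4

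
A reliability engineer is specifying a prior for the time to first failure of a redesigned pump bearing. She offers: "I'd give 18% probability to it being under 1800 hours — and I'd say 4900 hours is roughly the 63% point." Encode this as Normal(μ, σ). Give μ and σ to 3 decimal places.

For Normal(μ,σ), the p-quantile is μ + z_p·σ. Here z_{0.18} = -0.9154, z_{0.63} = 0.3319.
So 1800 = μ − 0.9154σ and 4900 = μ + 0.3319σ.
Subtracting: σ = (4900 − 1800)/(0.3319 − (-0.9154)) = 2485.531.
Then μ = 1800 − (-0.9154)·2485.531 = 4075.168.

μ = 4075.168, σ = 2485.531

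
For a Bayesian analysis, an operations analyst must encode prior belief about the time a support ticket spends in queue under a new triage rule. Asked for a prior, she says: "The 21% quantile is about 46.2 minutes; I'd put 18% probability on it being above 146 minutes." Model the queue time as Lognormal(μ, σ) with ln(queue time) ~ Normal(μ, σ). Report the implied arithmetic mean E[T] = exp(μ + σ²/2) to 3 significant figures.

If T ~ Lognormal(μ,σ) then ln T ~ Normal(μ,σ), so the p-quantile of ln T is μ + z_p·σ.
ln(46.2) = 3.833 and ln(146) = 4.984; z_{0.21} = -0.8064, z_{0.82} = 0.9154.
σ = (4.984 − 3.833)/(0.9154 − (-0.8064)) = 0.668.
μ = 3.833 − (-0.8064)·0.668 = 4.372.
E[T] = exp(μ + σ²/2) = exp(4.372 + 0.2233) = 99 minutes.

E[T] ≈ 99 minutes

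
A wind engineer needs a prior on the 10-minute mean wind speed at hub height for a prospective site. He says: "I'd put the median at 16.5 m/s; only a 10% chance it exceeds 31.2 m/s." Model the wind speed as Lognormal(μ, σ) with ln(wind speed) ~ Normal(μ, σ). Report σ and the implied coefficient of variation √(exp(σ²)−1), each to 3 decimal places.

σ ≈ 0.497, CV ≈ 0.529

If T ~ Lognormal(μ,σ) then ln T ~ Normal(μ,σ), so the p-quantile of ln T is μ + z_p·σ.
ln(16.5) = 2.803 and ln(31.2) = 3.44; z_{0.5} = 0, z_{0.9} = 1.282.
σ = (3.44 − 2.803)/(1.282 − (0)) = 0.497.
μ = 2.803 − (0)·0.497 = 2.803.
CV = √(exp(σ²)−1) = √(exp(0.2471)−1) = 0.529.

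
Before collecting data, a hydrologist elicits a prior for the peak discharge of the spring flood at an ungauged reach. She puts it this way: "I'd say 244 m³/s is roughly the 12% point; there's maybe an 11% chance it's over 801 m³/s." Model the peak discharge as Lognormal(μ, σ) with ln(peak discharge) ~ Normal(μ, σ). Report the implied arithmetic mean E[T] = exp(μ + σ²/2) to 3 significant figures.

If T ~ Lognormal(μ,σ) then ln T ~ Normal(μ,σ), so the p-quantile of ln T is μ + z_p·σ.
ln(244) = 5.497 and ln(801) = 6.686; z_{0.12} = -1.175, z_{0.89} = 1.227.
σ = (6.686 − 5.497)/(1.227 − (-1.175)) = 0.495.
μ = 5.497 − (-1.175)·0.495 = 6.079.
E[T] = exp(μ + σ²/2) = exp(6.079 + 0.1225) = 493 m³/s.

E[T] ≈ 493 m³/s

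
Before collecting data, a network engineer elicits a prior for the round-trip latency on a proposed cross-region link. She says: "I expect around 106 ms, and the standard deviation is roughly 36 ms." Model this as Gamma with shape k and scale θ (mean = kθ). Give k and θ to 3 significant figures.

For Gamma(k, scale θ): mean = kθ, variance = kθ², so CV = 1/√k.
CV = SD/mean = 36/106 = 0.3396, hence k = 1/CV² = 8.67.
Then θ = mean/k = 106/8.67 = 12.2.

k ≈ 8.67, θ ≈ 12.2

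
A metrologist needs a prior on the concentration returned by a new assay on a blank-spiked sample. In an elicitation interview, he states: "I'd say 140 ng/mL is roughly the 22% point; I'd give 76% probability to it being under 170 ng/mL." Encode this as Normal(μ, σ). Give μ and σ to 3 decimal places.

μ = 155.668, σ = 20.291

The p-quantile of Normal(μ,σ) is μ + z_p·σ, with z_{0.22} = -0.7722 and z_{0.76} = 0.7063.
Eliminate σ: μ = (z₂·x₁ − z₁·x₂)/(z₂ − z₁) = (0.7063·140 − (-0.7722)·170)/1.478 = 155.668.
Then σ = (x₂ − x₁)/(z₂ − z₁) = (170 − 140)/1.478 = 20.291.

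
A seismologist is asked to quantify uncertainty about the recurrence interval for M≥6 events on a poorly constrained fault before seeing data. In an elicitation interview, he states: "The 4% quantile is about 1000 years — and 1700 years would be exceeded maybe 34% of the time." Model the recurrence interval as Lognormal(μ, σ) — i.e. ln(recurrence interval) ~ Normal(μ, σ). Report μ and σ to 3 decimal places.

μ ≈ 7.337, σ ≈ 0.245

If T ~ Lognormal(μ,σ) then ln T ~ Normal(μ,σ), so the p-quantile of ln T is μ + z_p·σ.
ln(1000) = 6.908 and ln(1700) = 7.438; z_{0.04} = -1.751, z_{0.66} = 0.4125.
σ = (7.438 − 6.908)/(0.4125 − (-1.751)) = 0.245.
μ = 6.908 − (-1.751)·0.245 = 7.337.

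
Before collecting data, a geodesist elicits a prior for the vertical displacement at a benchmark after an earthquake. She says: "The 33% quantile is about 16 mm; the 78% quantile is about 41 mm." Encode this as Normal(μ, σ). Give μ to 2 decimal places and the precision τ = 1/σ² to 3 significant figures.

The p-quantile of Normal(μ,σ) is μ + z_p·σ, with z_{0.33} = -0.4399 and z_{0.78} = 0.7722.
Eliminate σ: μ = (z₂·x₁ − z₁·x₂)/(z₂ − z₁) = (0.7722·16 − (-0.4399)·41)/1.212 = 25.07.
Then σ = (x₂ − x₁)/(z₂ − z₁) = (41 − 16)/1.212 = 20.63.
Precision τ = 1/σ² = 1/20.63² = 0.00235.

μ = 25.07, τ = 0.00235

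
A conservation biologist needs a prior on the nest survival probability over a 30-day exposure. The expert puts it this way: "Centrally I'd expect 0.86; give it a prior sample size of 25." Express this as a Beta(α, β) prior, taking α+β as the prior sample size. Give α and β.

α = 21.5, β = 3.5

Under the effective-sample-size interpretation, Beta(α, β) has prior mean α/(α+β) and prior sample size α+β.
So α+β = 25 and α/(α+β) = 0.86, giving α = 0.86·25 = 21.5 and β = 25 − 21.5 = 3.5.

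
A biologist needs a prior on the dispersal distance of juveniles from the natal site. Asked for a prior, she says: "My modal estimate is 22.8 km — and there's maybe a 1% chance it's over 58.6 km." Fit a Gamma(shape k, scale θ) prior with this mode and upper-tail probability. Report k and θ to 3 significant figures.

k ≈ 6.24, θ ≈ 4.35

Gamma(k,θ) with k>1 has mode (k−1)θ, so θ = 22.8/(k−1).
Need P(X < 58.6) = 0.99 with θ tied to k this way. Start at k = 2, θ = 22.8: P(X<58.6) ≈ 0.727.
Too low — raise k to concentrate. Iterating converges to k ≈ 6.24.
Then θ = 22.8/(6.24−1) ≈ 4.35.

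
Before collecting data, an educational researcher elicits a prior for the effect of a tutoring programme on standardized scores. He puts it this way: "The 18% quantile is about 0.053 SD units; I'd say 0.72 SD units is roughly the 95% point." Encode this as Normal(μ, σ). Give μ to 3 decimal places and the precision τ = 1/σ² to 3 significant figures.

The p-quantile of Normal(μ,σ) is μ + z_p·σ, with z_{0.18} = -0.9154 and z_{0.95} = 1.645.
Eliminate σ: μ = (z₂·x₁ − z₁·x₂)/(z₂ − z₁) = (1.645·0.053 − (-0.9154)·0.72)/2.56 = 0.291.
Then σ = (x₂ − x₁)/(z₂ − z₁) = (0.72 − 0.053)/2.56 = 0.261.
Precision τ = 1/σ² = 1/0.2605² = 14.7.

μ = 0.291, τ = 14.7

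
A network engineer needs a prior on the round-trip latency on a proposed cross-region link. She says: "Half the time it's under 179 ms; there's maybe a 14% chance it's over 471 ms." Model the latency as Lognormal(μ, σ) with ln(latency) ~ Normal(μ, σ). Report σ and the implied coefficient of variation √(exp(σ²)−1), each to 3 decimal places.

σ ≈ 0.896, CV ≈ 1.109

If T ~ Lognormal(μ,σ) then ln T ~ Normal(μ,σ), so the p-quantile of ln T is μ + z_p·σ.
ln(179) = 5.187 and ln(471) = 6.155; z_{0.5} = 0, z_{0.86} = 1.08.
σ = (6.155 − 5.187)/(1.08 − (0)) = 0.896.
μ = 5.187 − (0)·0.896 = 5.187.
CV = √(exp(σ²)−1) = √(exp(0.8020)−1) = 1.109.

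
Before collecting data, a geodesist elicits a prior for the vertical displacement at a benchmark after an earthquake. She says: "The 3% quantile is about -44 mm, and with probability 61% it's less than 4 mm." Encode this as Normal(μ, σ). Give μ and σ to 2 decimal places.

μ = -2.21, σ = 22.22

The p-quantile of Normal(μ,σ) is μ + z_p·σ, with z_{0.03} = -1.881 and z_{0.61} = 0.2793.
Eliminate σ: μ = (z₂·x₁ − z₁·x₂)/(z₂ − z₁) = (0.2793·-44 − (-1.881)·4)/2.16 = -2.21.
Then σ = (x₂ − x₁)/(z₂ − z₁) = (4 − -44)/2.16 = 22.22.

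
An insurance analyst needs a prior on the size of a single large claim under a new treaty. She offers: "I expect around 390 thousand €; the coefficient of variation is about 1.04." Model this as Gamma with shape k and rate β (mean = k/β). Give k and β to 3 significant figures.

For Gamma(k, rate β): mean = k/β, variance = k/β², so CV = 1/√k.
CV = 1.04, hence k = 1/CV² = 0.925.
Then β = k/mean = 0.925/390 = 0.00237.

k ≈ 0.925, β ≈ 0.00237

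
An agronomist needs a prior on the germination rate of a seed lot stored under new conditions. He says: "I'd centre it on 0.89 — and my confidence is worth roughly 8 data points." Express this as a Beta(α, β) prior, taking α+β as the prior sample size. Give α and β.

Under the effective-sample-size interpretation, Beta(α, β) has prior mean α/(α+β) and prior sample size α+β.
So α+β = 8 and α/(α+β) = 0.89, giving α = 0.89·8 = 7.12 and β = 8 − 7.12 = 0.88.

α = 7.12, β = 0.88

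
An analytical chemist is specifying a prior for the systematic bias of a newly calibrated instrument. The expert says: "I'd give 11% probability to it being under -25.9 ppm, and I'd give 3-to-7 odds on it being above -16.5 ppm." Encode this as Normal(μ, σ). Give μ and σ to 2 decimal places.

μ = -19.32, σ = 5.37

The p-quantile of Normal(μ,σ) is μ + z_p·σ, with z_{0.11} = -1.227 and z_{0.7} = 0.5244.
Eliminate σ: μ = (z₂·x₁ − z₁·x₂)/(z₂ − z₁) = (0.5244·-25.9 − (-1.227)·-16.5)/1.751 = -19.32.
Then σ = (x₂ − x₁)/(z₂ − z₁) = (-16.5 − -25.9)/1.751 = 5.37.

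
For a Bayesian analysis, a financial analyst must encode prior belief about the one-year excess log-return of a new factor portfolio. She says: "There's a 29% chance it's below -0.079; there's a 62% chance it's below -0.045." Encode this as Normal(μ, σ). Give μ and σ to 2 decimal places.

The p-quantile of Normal(μ,σ) is μ + z_p·σ, with z_{0.29} = -0.5534 and z_{0.62} = 0.3055.
Eliminate σ: μ = (z₂·x₁ − z₁·x₂)/(z₂ − z₁) = (0.3055·-0.079 − (-0.5534)·-0.045)/0.8589 = -0.06.
Then σ = (x₂ − x₁)/(z₂ − z₁) = (-0.045 − -0.079)/0.8589 = 0.04.

μ = -0.06, σ = 0.04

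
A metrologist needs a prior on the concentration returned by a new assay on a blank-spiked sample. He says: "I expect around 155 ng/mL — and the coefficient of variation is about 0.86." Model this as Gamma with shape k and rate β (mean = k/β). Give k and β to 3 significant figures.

For Gamma(k, rate β): mean = k/β, variance = k/β², so CV = 1/√k.
CV = 0.86, hence k = 1/CV² = 1.35.
Then β = k/mean = 1.35/155 = 0.00872.

k ≈ 1.35, β ≈ 0.00872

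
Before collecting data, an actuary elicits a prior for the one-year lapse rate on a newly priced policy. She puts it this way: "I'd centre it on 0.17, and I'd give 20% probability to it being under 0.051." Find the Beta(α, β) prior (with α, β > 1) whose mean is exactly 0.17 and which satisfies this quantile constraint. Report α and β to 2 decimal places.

α ≈ 1.14, β ≈ 5.56

With mean 0.17 fixed, write α = 0.17s, β = 0.83s where s = α+β.
Need P(θ < 0.051) = 0.2 under Beta(0.17s, 0.83s). Normal approximation: (q−m)/√(m(1−m)/s) ≈ z_{0.2} = -0.842, so s ≈ 0.17·0.83·(-0.842)²/(0.051−0.17)² = 7.1.
At s = 7.1: P(θ<0.051) ≈ 0.190. Adjusting to match 0.2 gives s ≈ 6.69.
So α = 0.17·6.69 ≈ 1.14, β = 0.83·6.69 ≈ 5.56.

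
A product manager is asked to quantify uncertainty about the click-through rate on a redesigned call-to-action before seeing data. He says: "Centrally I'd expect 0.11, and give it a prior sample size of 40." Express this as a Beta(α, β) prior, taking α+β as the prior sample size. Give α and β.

Under the effective-sample-size interpretation, Beta(α, β) has prior mean α/(α+β) and prior sample size α+β.
So α+β = 40 and α/(α+β) = 0.11, giving α = 0.11·40 = 4.4 and β = 40 − 4.4 = 35.6.

α = 4.4, β = 35.6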